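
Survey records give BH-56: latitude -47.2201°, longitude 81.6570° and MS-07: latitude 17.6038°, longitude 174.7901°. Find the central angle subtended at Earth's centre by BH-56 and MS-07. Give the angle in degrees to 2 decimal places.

Δφ = 64.8239°,  Δλ = 93.1331°
a = sin²(Δφ/2) + cos φ₁ cos φ₂ sin²(Δλ/2) = 0.628680
c = 2·arcsin(√a) = 1.831085 rad = 104.9134°

104.91°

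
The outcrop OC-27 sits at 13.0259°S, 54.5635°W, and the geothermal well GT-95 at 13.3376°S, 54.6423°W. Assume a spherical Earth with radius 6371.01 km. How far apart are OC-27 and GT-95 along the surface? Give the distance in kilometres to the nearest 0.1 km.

35.7 km

Δφ = -0.3117°,  Δλ = -0.0788°
a = sin²(Δφ/2) + cos φ₁ cos φ₂ sin²(Δλ/2) = 0.000008
c = 2·arcsin(√a) = 0.005603 rad = 0.3210°
d = R·c = 6371.01 × 0.005603 = 35.7 km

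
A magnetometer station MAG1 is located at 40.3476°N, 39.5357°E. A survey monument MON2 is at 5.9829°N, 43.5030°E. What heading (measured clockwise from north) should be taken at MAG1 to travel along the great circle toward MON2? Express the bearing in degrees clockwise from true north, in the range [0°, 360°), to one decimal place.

173.0°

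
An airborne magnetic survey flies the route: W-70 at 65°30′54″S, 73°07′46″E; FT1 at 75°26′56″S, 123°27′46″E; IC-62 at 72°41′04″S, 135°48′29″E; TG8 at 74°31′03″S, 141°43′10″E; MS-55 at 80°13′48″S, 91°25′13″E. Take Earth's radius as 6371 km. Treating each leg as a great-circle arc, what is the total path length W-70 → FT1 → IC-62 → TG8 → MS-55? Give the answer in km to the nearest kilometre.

W-70: φ = -65.51500°, λ = +73.12944°
FT1: φ = -75.44889°, λ = +123.46278°
IC-62: φ = -72.68444°, λ = +135.80806°
TG8: φ = -74.51750°, λ = +141.71944°
MS-55: φ = -80.23000°, λ = +91.42028°
W-70→FT1: c = 0.325953 rad, d = 2076.65 km
FT1→IC-62: c = 0.076082 rad, d = 484.72 km
IC-62→TG8: c = 0.043229 rad, d = 275.41 km
TG8→MS-55: c = 0.206907 rad, d = 1318.20 km
Total = 2076.65 + 484.72 + 275.41 + 1318.20 = 4154.98 km

4155 km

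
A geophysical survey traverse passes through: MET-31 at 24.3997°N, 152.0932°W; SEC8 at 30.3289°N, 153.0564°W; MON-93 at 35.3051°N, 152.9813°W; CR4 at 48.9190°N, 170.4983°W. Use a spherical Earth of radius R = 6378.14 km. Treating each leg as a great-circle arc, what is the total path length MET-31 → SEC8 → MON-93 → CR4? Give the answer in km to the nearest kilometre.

3306 km

MET-31→SEC8: c = 0.104554 rad, d = 666.86 km
SEC8→MON-93: c = 0.086858 rad, d = 553.99 km
MON-93→CR4: c = 0.326920 rad, d = 2085.14 km
Total = 666.86 + 553.99 + 2085.14 = 3305.99 km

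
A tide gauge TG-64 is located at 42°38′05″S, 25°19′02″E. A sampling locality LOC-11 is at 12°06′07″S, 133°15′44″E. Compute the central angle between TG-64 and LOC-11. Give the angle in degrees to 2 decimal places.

94.57°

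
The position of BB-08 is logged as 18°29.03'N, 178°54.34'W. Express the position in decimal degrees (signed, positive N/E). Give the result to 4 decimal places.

lat: 18.4838° N → +18.4838°
lon: 178.9057° W → -178.9057°

+18.4838°, -178.9057°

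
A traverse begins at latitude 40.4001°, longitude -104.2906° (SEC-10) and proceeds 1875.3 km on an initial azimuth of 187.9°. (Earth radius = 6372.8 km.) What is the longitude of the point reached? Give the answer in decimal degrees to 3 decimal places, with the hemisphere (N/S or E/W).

δ = d/R = 1875.3/6372.8 = 0.294266 rad
φ₂ = arcsin(sin φ₁ cos δ + cos φ₁ sin δ cos θ)
   = arcsin(0.64812·0.95702 + 0.76154·0.29004·-0.99051) = 23.67096°
λ₂ = λ₁ + atan2(sin θ sin δ cos φ₁, cos δ − sin φ₁ sin φ₂) = -106.78525°

106.785°W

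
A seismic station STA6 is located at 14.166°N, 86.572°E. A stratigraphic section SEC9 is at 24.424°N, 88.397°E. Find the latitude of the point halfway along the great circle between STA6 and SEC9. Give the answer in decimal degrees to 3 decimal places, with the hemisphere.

19.297°N

Bx = cos φ₂ cos Δλ = 0.910049,  By = cos φ₂ sin Δλ = 0.028997
φₘ = atan2(sin φ₁ + sin φ₂, √((cos φ₁ + Bx)² + By²)) = 19.29726°
λₘ = λ₁ + atan2(By, cos φ₁ + Bx) = 87.45582°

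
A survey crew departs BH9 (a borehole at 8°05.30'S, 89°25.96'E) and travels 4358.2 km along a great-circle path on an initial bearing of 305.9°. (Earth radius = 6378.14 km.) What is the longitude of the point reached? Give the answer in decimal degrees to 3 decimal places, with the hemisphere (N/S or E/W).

57.477°E

BH9: φ = -8.08833°, λ = +89.43267°
δ = d/R = 4358.2/6378.14 = 0.683303 rad
φ₂ = arcsin(sin φ₁ cos δ + cos φ₁ sin δ cos θ)
   = arcsin(-0.14070·0.77549 + 0.99005·0.63136·0.58637) = 14.91682°
λ₂ = λ₁ + atan2(sin θ sin δ cos φ₁, cos δ − sin φ₁ sin φ₂) = 57.47707°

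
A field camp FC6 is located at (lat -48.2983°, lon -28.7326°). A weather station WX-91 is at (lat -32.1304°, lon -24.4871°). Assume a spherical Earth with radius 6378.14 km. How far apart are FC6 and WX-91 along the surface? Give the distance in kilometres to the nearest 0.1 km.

1834.9 km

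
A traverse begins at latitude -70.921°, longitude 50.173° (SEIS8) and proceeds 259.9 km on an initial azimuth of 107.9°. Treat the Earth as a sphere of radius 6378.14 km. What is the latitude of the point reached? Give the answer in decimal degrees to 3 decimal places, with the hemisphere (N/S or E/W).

δ = d/R = 259.9/6378.14 = 0.040749 rad
φ₂ = arcsin(sin φ₁ cos δ + cos φ₁ sin δ cos θ)
   = arcsin(-0.94507·0.99917 + 0.32687·0.04074·-0.30736) = -71.50963°
λ₂ = λ₁ + atan2(sin θ sin δ cos φ₁, cos δ − sin φ₁ sin φ₂) = 57.19395°

71.510°S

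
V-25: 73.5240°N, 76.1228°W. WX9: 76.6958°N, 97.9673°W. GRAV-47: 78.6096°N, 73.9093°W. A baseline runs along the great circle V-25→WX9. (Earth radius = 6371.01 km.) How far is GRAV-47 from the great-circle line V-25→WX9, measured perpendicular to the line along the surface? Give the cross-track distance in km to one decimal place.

δ₁₃ = central angle V-25→GRAV-47 = 0.089231 rad  (haversine)
θ₁₃ = bearing V-25→GRAV-47 = 4.910°,  θ₁₂ = bearing V-25→WX9 = 309.735°
dₓₜ = R·arcsin(sin δ₁₃ · sin(θ₁₃ − θ₁₂)) = 6371.01·arcsin(0.08911·sin(-304.824°)) = 466.476 km
|dₓₜ| = 466.476 km

466.5 km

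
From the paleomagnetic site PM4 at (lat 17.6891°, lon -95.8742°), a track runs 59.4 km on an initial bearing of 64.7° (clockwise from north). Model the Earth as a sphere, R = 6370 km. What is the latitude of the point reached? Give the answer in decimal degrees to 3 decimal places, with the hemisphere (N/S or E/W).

17.917°N

δ = d/R = 59.4/6370 = 0.009325 rad
φ₂ = arcsin(sin φ₁ cos δ + cos φ₁ sin δ cos θ)
   = arcsin(0.30385·0.99996 + 0.95272·0.00932·0.42736) = 17.91678°
λ₂ = λ₁ + atan2(sin θ sin δ cos φ₁, cos δ − sin φ₁ sin φ₂) = -95.36655°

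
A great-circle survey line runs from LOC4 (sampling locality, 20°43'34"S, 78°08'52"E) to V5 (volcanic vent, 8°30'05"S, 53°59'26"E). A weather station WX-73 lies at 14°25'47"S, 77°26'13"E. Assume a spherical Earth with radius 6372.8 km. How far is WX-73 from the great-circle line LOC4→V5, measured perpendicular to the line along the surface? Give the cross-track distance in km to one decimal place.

LOC4: φ = -20.72611°, λ = +78.14778°
V5: φ = -8.50139°, λ = +53.99056°
WX-73: φ = -14.42972°, λ = +77.43694°
δ₁₃ = central angle LOC4→WX-73 = 0.110526 rad  (haversine)
θ₁₃ = bearing LOC4→WX-73 = 353.747°,  θ₁₂ = bearing LOC4→V5 = 294.105°
dₓₜ = R·arcsin(sin δ₁₃ · sin(θ₁₃ − θ₁₂)) = 6372.8·arcsin(0.11030·sin(59.642°)) = 607.464 km
|dₓₜ| = 607.464 km

607.5 km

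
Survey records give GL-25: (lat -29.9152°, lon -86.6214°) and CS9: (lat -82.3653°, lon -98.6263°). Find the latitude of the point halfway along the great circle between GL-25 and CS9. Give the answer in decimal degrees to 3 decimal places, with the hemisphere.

Bx = cos φ₂ cos Δλ = 0.129951,  By = cos φ₂ sin Δλ = -0.027634
φₘ = atan2(sin φ₁ + sin φ₂, √((cos φ₁ + Bx)² + By²)) = -56.20720°
λₘ = λ₁ + atan2(By, cos φ₁ + Bx) = -88.20950°

56.207°S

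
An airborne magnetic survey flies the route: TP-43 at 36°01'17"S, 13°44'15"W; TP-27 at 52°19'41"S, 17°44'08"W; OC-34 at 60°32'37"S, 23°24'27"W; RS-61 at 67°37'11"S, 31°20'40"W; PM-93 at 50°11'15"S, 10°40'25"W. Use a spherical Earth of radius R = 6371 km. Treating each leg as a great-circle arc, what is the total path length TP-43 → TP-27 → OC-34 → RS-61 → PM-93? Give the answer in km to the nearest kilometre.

TP-43: φ = -36.02139°, λ = -13.73750°
TP-27: φ = -52.32806°, λ = -17.73556°
OC-34: φ = -60.54361°, λ = -23.40750°
RS-61: φ = -67.61972°, λ = -31.34444°
PM-93: φ = -50.18750°, λ = -10.67361°
TP-43→TP-27: c = 0.288858 rad, d = 1840.32 km
TP-27→OC-34: c = 0.153342 rad, d = 976.94 km
OC-34→RS-61: c = 0.137296 rad, d = 874.71 km
RS-61→PM-93: c = 0.352890 rad, d = 2248.26 km
Total = 1840.32 + 976.94 + 874.71 + 2248.26 = 5940.23 km

5940 km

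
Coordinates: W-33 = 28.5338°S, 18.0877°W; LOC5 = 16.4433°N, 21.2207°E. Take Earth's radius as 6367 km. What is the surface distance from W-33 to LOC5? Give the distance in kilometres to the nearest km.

6544 km

Δφ = 44.9771°,  Δλ = 39.3084°
a = sin²(Δφ/2) + cos φ₁ cos φ₂ sin²(Δλ/2) = 0.241626
c = 2·arcsin(√a) = 1.027748 rad = 58.8856°
d = R·c = 6367 × 1.027748 = 6543.7 km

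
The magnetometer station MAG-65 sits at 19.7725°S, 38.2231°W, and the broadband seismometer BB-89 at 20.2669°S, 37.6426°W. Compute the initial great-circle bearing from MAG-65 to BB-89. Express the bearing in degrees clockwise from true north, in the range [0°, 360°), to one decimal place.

132.3°

Δλ = 0.5805°
y = sin Δλ · cos φ₂ = 0.009504
x = cos φ₁ sin φ₂ − sin φ₁ cos φ₂ cos Δλ = -0.008645
θ = atan2(y, x) = 132.2898° → 132.2898° (mod 360°)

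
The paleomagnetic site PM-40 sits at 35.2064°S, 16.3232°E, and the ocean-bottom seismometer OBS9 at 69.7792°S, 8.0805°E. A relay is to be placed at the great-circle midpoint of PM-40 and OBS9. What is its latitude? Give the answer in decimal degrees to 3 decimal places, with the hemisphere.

Bx = cos φ₂ cos Δλ = 0.342068,  By = cos φ₂ sin Δλ = -0.049553
φₘ = atan2(sin φ₁ + sin φ₂, √((cos φ₁ + Bx)² + By²)) = -52.55263°
λₘ = λ₁ + atan2(By, cos φ₁ + Bx) = 13.87532°

52.553°S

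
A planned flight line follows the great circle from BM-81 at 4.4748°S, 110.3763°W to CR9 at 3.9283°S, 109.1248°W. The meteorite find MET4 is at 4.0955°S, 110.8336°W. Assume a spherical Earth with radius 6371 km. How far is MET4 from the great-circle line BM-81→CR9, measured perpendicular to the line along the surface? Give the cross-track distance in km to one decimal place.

58.9 km

δ₁₃ = central angle BM-81→MET4 = 0.010352 rad  (haversine)
θ₁₃ = bearing BM-81→MET4 = 309.735°,  θ₁₂ = bearing BM-81→CR9 = 66.400°
dₓₜ = R·arcsin(sin δ₁₃ · sin(θ₁₃ − θ₁₂)) = 6371·arcsin(0.01035·sin(243.335°)) = -58.940 km
|dₓₜ| = 58.940 km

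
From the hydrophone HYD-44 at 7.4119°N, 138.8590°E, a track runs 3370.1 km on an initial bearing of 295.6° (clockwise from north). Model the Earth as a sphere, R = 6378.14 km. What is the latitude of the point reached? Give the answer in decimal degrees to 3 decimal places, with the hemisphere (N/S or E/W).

19.112°N

δ = d/R = 3370.1/6378.14 = 0.528383 rad
φ₂ = arcsin(sin φ₁ cos δ + cos φ₁ sin δ cos θ)
   = arcsin(0.12900·0.86362 + 0.99164·0.50414·0.43209) = 19.11221°
λ₂ = λ₁ + atan2(sin θ sin δ cos φ₁, cos δ − sin φ₁ sin φ₂) = 110.09715°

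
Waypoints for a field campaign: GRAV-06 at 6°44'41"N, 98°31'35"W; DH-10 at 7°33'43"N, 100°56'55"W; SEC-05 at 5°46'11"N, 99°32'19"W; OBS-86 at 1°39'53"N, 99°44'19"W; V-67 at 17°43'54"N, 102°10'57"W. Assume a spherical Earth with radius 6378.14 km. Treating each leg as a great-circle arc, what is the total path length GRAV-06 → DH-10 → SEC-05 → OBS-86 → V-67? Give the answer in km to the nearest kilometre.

GRAV-06: φ = +6.74472°, λ = -98.52639°
DH-10: φ = +7.56194°, λ = -100.94861°
SEC-05: φ = +5.76972°, λ = -99.53861°
OBS-86: φ = +1.66472°, λ = -99.73861°
V-67: φ = +17.73167°, λ = -102.18250°
GRAV-06→DH-10: c = 0.044305 rad, d = 282.58 km
DH-10→SEC-05: c = 0.039697 rad, d = 253.19 km
SEC-05→OBS-86: c = 0.071730 rad, d = 457.51 km
OBS-86→V-67: c = 0.283533 rad, d = 1808.41 km
Total = 282.58 + 253.19 + 457.51 + 1808.41 = 2801.70 km

2802 km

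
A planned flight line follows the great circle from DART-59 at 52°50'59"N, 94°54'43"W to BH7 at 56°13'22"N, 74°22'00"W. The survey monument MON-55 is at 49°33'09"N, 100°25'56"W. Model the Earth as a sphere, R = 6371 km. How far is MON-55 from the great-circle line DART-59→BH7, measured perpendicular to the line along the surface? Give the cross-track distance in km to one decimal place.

DART-59: φ = +52.84972°, λ = -94.91194°
BH7: φ = +56.22278°, λ = -74.36667°
MON-55: φ = +49.55250°, λ = -100.43222°
δ₁₃ = central angle DART-59→MON-55 = 0.083360 rad  (haversine)
θ₁₃ = bearing DART-59→MON-55 = 228.550°,  θ₁₂ = bearing DART-59→BH7 = 65.963°
dₓₜ = R·arcsin(sin δ₁₃ · sin(θ₁₃ − θ₁₂)) = 6371·arcsin(0.08326·sin(162.587°)) = 158.762 km
|dₓₜ| = 158.762 km

158.8 km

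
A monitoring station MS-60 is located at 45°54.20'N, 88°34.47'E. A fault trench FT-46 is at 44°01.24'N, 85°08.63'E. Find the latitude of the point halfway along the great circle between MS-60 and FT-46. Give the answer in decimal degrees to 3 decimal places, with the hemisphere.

44.975°N

MS-60: φ = +45.90333°, λ = +88.57450°
FT-46: φ = +44.02067°, λ = +85.14383°
Bx = cos φ₂ cos Δλ = 0.717801,  By = cos φ₂ sin Δλ = -0.043031
φₘ = atan2(sin φ₁ + sin φ₂, √((cos φ₁ + Bx)² + By²)) = 44.97484°
λₘ = λ₁ + atan2(By, cos φ₁ + Bx) = 86.83101°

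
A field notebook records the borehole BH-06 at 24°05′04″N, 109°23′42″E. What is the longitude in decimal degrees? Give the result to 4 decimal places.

109.3950°E

109° + 23′/60 + 42″/3600 = 109 + 0.38333 + 0.01167 = 109.3950°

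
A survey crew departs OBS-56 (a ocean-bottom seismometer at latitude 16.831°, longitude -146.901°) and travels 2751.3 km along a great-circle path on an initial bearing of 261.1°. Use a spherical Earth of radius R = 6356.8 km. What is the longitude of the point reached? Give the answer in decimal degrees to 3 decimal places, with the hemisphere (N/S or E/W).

171.924°W

δ = d/R = 2751.3/6356.8 = 0.432812 rad
φ₂ = arcsin(sin φ₁ cos δ + cos φ₁ sin δ cos θ)
   = arcsin(0.28955·0.90779 + 0.95716·0.41943·-0.15471) = 11.58027°
λ₂ = λ₁ + atan2(sin θ sin δ cos φ₁, cos δ − sin φ₁ sin φ₂) = -171.92421°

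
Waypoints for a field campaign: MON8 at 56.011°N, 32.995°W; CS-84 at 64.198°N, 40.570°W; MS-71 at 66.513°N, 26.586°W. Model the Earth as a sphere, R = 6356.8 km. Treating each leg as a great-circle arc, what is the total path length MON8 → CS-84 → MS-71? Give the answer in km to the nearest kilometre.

MON8→CS-84: c = 0.157100 rad, d = 998.66 km
CS-84→MS-71: c = 0.109208 rad, d = 694.21 km
Total = 998.66 + 694.21 = 1692.87 km

1693 km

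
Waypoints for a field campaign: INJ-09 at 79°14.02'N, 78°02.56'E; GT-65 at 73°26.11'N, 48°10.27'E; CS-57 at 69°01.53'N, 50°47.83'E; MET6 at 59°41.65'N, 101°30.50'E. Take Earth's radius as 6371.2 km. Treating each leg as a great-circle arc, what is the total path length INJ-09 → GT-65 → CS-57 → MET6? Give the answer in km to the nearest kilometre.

4052 km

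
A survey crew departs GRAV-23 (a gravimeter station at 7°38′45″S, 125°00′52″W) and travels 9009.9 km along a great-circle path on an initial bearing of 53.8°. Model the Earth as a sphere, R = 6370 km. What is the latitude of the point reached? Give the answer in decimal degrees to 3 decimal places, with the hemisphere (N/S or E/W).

GRAV-23: φ = -7.64583°, λ = -125.01444°
δ = d/R = 9009.9/6370 = 1.414427 rad
φ₂ = arcsin(sin φ₁ cos δ + cos φ₁ sin δ cos θ)
   = arcsin(-0.13305·0.15573 + 0.99111·0.98780·0.59061) = 33.88259°
λ₂ = λ₁ + atan2(sin θ sin δ cos φ₁, cos δ − sin φ₁ sin φ₂) = -51.24003°

33.883°N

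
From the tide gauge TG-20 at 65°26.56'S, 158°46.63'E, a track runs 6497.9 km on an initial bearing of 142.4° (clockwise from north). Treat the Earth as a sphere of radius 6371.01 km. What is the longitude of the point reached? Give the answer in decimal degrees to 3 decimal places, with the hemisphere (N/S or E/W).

TG-20: φ = -65.44267°, λ = +158.77717°
δ = d/R = 6497.9/6371.01 = 1.019917 rad
φ₂ = arcsin(sin φ₁ cos δ + cos φ₁ sin δ cos θ)
   = arcsin(-0.90955·0.52344 + 0.41560·0.85206·-0.79229) = -49.17030°
λ₂ = λ₁ + atan2(sin θ sin δ cos φ₁, cos δ − sin φ₁ sin φ₂) = -73.89279°

73.893°W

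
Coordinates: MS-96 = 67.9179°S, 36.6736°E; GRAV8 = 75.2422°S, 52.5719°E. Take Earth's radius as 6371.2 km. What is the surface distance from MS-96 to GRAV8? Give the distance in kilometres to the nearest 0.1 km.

980.7 km

Δφ = -7.3243°,  Δλ = 15.8983°
a = sin²(Δφ/2) + cos φ₁ cos φ₂ sin²(Δλ/2) = 0.005911
c = 2·arcsin(√a) = 0.153921 rad = 8.8190°
d = R·c = 6371.2 × 0.153921 = 980.7 km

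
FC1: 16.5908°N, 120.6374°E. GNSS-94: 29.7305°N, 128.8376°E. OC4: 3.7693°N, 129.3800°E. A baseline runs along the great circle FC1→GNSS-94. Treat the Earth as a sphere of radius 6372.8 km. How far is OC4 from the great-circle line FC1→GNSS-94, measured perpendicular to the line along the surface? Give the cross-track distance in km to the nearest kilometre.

1526 km

δ₁₃ = central angle FC1→OC4 = 0.269309 rad  (haversine)
θ₁₃ = bearing FC1→OC4 = 145.247°,  θ₁₂ = bearing FC1→GNSS-94 = 28.317°
dₓₜ = R·arcsin(sin δ₁₃ · sin(θ₁₃ − θ₁₂)) = 6372.8·arcsin(0.26606·sin(116.930°)) = 1526.262 km
|dₓₜ| = 1526.262 km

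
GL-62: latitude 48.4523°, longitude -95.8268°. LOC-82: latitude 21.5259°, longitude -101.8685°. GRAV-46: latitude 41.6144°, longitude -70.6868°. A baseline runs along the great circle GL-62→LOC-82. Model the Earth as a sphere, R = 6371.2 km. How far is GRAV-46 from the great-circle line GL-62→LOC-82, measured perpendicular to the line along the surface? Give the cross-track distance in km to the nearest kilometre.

δ₁₃ = central angle GL-62→GRAV-46 = 0.330392 rad  (haversine)
θ₁₃ = bearing GL-62→GRAV-46 = 101.749°,  θ₁₂ = bearing GL-62→LOC-82 = 192.302°
dₓₜ = R·arcsin(sin δ₁₃ · sin(θ₁₃ − θ₁₂)) = 6371.2·arcsin(0.32441·sin(-90.553°)) = -2104.892 km
|dₓₜ| = 2104.892 km

2105 km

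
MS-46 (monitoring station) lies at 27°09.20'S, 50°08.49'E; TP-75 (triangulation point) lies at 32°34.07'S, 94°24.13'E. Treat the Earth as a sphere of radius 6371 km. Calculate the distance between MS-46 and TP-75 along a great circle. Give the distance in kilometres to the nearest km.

MS-46: φ = -27.15333°, λ = +50.14150°
TP-75: φ = -32.56783°, λ = +94.40217°
Δφ = -5.4145°,  Δλ = 44.2607°
a = sin²(Δφ/2) + cos φ₁ cos φ₂ sin²(Δλ/2) = 0.108648
c = 2·arcsin(√a) = 0.671799 rad = 38.4913°
d = R·c = 6371 × 0.671799 = 4280.0 km

4280 km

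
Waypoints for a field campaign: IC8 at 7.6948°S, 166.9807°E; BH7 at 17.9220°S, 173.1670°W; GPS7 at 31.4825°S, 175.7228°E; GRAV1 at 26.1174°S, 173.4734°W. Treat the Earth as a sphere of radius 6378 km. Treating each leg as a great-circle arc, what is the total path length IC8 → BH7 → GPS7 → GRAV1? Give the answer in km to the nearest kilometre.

IC8→BH7: c = 0.381585 rad, d = 2433.75 km
BH7→GPS7: c = 0.294610 rad, d = 1879.02 km
GPS7→GRAV1: c = 0.189776 rad, d = 1210.39 km
Total = 2433.75 + 1879.02 + 1210.39 = 5523.16 km

5523 km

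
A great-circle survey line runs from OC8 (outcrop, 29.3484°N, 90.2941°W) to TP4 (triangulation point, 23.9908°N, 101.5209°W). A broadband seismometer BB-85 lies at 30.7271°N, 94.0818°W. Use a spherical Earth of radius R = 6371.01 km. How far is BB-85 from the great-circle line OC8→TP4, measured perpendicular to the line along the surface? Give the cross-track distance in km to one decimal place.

δ₁₃ = central angle OC8→BB-85 = 0.062077 rad  (haversine)
θ₁₃ = bearing OC8→BB-85 = 293.745°,  θ₁₂ = bearing OC8→TP4 = 244.510°
dₓₜ = R·arcsin(sin δ₁₃ · sin(θ₁₃ − θ₁₂)) = 6371.01·arcsin(0.06204·sin(49.235°)) = 299.465 km
|dₓₜ| = 299.465 km

299.5 km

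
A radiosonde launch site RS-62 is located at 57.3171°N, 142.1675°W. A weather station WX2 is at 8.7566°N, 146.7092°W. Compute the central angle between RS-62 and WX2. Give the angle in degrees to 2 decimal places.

48.69°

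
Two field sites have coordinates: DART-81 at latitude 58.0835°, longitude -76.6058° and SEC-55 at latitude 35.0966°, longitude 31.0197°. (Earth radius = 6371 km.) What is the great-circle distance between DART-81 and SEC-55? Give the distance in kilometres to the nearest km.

7681 km

Δφ = -22.9869°,  Δλ = 107.6255°
a = sin²(Δφ/2) + cos φ₁ cos φ₂ sin²(Δλ/2) = 0.321471
c = 2·arcsin(√a) = 1.205680 rad = 69.0804°
d = R·c = 6371 × 1.205680 = 7681.4 km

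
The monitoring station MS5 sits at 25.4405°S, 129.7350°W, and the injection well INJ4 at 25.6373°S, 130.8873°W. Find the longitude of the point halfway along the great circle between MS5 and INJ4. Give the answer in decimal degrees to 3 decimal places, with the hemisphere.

Bx = cos φ₂ cos Δλ = 0.901369,  By = cos φ₂ sin Δλ = -0.018130
φₘ = atan2(sin φ₁ + sin φ₂, √((cos φ₁ + Bx)² + By²)) = -25.54003°
λₘ = λ₁ + atan2(By, cos φ₁ + Bx) = -130.31068°

130.311°W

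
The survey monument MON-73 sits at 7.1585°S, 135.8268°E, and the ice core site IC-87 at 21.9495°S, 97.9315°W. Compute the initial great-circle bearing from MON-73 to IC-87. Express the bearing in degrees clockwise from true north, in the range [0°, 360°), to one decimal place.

120.4°

Δλ = 126.2417°
y = sin Δλ · cos φ₂ = 0.748068
x = cos φ₁ sin φ₂ − sin φ₁ cos φ₂ cos Δλ = -0.439207
θ = atan2(y, x) = 120.4181° → 120.4181° (mod 360°)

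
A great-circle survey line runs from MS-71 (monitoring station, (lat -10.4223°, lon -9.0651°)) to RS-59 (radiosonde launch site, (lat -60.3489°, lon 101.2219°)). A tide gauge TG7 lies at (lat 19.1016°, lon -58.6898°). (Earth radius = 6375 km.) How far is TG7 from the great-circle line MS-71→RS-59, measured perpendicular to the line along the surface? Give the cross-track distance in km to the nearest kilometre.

2883 km

δ₁₃ = central angle MS-71→TG7 = 0.996999 rad  (haversine)
θ₁₃ = bearing MS-71→TG7 = 301.002°,  θ₁₂ = bearing MS-71→RS-59 = 152.351°
dₓₜ = R·arcsin(sin δ₁₃ · sin(θ₁₃ − θ₁₂)) = 6375·arcsin(0.83985·sin(148.652°)) = 2882.615 km
|dₓₜ| = 2882.615 km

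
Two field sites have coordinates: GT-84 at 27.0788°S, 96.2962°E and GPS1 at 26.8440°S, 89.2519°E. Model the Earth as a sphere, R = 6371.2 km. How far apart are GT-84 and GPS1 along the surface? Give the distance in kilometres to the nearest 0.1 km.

698.6 km

Δφ = 0.2348°,  Δλ = -7.0443°
a = sin²(Δφ/2) + cos φ₁ cos φ₂ sin²(Δλ/2) = 0.003003
c = 2·arcsin(√a) = 0.109646 rad = 6.2822°
d = R·c = 6371.2 × 0.109646 = 698.6 km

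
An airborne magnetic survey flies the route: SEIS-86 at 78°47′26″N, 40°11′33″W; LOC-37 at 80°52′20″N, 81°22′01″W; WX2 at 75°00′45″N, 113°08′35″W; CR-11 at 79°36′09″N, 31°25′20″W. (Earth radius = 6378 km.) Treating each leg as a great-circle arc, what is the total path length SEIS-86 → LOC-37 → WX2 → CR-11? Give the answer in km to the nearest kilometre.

3665 km

SEIS-86: φ = +78.79056°, λ = -40.19250°
LOC-37: φ = +80.87222°, λ = -81.36694°
WX2: φ = +75.01250°, λ = -113.14306°
CR-11: φ = +79.60250°, λ = -31.42222°
SEIS-86→LOC-37: c = 0.128821 rad, d = 821.62 km
LOC-37→WX2: c = 0.150970 rad, d = 962.88 km
WX2→CR-11: c = 0.294867 rad, d = 1880.66 km
Total = 821.62 + 962.88 + 1880.66 = 3665.17 km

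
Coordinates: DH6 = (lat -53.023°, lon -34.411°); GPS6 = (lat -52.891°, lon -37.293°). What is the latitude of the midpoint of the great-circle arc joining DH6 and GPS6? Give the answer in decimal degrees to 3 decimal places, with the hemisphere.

Bx = cos φ₂ cos Δλ = 0.602570,  By = cos φ₂ sin Δλ = -0.030335
φₘ = atan2(sin φ₁ + sin φ₂, √((cos φ₁ + Bx)² + By²)) = -52.96571°
λₘ = λ₁ + atan2(By, cos φ₁ + Bx) = -35.85420°

52.966°S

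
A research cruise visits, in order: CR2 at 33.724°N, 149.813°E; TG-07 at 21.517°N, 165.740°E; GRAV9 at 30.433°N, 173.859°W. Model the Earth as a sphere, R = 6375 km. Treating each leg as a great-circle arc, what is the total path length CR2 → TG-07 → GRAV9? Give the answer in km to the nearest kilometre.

4335 km

CR2→TG-07: c = 0.324886 rad, d = 2071.15 km
TG-07→GRAV9: c = 0.355123 rad, d = 2263.91 km
Total = 2071.15 + 2263.91 = 4335.06 km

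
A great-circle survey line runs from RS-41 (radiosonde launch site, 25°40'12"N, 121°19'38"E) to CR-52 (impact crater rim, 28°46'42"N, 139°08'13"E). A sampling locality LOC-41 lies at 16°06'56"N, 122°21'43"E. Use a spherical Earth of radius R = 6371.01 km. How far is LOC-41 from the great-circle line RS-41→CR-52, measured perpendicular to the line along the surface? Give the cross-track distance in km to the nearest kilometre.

RS-41: φ = +25.67000°, λ = +121.32722°
CR-52: φ = +28.77833°, λ = +139.13694°
LOC-41: φ = +16.11556°, λ = +122.36194°
δ₁₃ = central angle RS-41→LOC-41 = 0.167605 rad  (haversine)
θ₁₃ = bearing RS-41→LOC-41 = 174.031°,  θ₁₂ = bearing RS-41→CR-52 = 74.883°
dₓₜ = R·arcsin(sin δ₁₃ · sin(θ₁₃ − θ₁₂)) = 6371.01·arcsin(0.16682·sin(99.148°)) = 1054.106 km
|dₓₜ| = 1054.106 km

1054 km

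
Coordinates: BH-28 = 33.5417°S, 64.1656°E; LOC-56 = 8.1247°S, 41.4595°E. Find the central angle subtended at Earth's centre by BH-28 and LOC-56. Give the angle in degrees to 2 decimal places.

Δφ = 25.4170°,  Δλ = -22.7061°
a = sin²(Δφ/2) + cos φ₁ cos φ₂ sin²(Δλ/2) = 0.080371
c = 2·arcsin(√a) = 0.574878 rad = 32.9381°

32.94°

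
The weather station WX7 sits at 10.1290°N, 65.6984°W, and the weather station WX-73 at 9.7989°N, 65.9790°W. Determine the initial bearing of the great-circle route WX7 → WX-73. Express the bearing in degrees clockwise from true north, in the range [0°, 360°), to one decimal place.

Δλ = -0.2806°
y = sin Δλ · cos φ₂ = -0.004826
x = cos φ₁ sin φ₂ − sin φ₁ cos φ₂ cos Δλ = -0.005759
θ = atan2(y, x) = -140.0387° → 219.9613° (mod 360°)

220.0°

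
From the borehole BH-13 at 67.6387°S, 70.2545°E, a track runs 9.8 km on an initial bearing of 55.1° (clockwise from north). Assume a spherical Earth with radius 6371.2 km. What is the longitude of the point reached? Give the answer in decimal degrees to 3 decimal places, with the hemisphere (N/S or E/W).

70.444°E

δ = d/R = 9.8/6371.2 = 0.001538 rad
φ₂ = arcsin(sin φ₁ cos δ + cos φ₁ sin δ cos θ)
   = arcsin(-0.92480·1.00000 + 0.38045·0.00154·0.57215) = -67.58817°
λ₂ = λ₁ + atan2(sin θ sin δ cos φ₁, cos δ − sin φ₁ sin φ₂) = 70.44408°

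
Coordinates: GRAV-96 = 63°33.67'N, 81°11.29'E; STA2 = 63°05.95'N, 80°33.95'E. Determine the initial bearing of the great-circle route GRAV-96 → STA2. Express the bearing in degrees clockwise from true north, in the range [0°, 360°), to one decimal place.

GRAV-96: φ = +63.56117°, λ = +81.18817°
STA2: φ = +63.09917°, λ = +80.56583°
Δλ = -0.6223°
y = sin Δλ · cos φ₂ = -0.004914
x = cos φ₁ sin φ₂ − sin φ₁ cos φ₂ cos Δλ = -0.008039
θ = atan2(y, x) = -148.5637° → 211.4363° (mod 360°)

211.4°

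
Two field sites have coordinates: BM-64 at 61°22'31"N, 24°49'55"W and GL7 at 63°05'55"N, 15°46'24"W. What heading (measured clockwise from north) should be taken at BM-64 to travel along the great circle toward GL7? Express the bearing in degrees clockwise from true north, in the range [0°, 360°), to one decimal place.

BM-64: φ = +61.37528°, λ = -24.83194°
GL7: φ = +63.09861°, λ = -15.77333°
Δλ = 9.0586°
y = sin Δλ · cos φ₂ = 0.071237
x = cos φ₁ sin φ₂ − sin φ₁ cos φ₂ cos Δλ = 0.035027
θ = atan2(y, x) = 63.8170° → 63.8170° (mod 360°)

63.8°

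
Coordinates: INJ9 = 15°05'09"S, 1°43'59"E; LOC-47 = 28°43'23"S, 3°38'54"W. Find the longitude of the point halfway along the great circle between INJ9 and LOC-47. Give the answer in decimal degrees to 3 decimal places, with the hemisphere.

INJ9: φ = -15.08583°, λ = +1.73306°
LOC-47: φ = -28.72306°, λ = -3.64833°
Bx = cos φ₂ cos Δλ = 0.873088,  By = cos φ₂ sin Δλ = -0.082245
φₘ = atan2(sin φ₁ + sin φ₂, √((cos φ₁ + Bx)² + By²)) = -21.92628°
λₘ = λ₁ + atan2(By, cos φ₁ + Bx) = -0.82818°

0.828°W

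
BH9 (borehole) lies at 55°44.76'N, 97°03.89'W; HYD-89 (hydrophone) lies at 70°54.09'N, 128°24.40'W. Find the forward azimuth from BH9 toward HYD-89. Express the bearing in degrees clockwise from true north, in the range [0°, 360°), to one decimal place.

BH9: φ = +55.74600°, λ = -97.06483°
HYD-89: φ = +70.90150°, λ = -128.40667°
Δλ = -31.3418°
y = sin Δλ · cos φ₂ = -0.170187
x = cos φ₁ sin φ₂ − sin φ₁ cos φ₂ cos Δλ = 0.300903
θ = atan2(y, x) = -29.4920° → 330.5080° (mod 360°)

330.5°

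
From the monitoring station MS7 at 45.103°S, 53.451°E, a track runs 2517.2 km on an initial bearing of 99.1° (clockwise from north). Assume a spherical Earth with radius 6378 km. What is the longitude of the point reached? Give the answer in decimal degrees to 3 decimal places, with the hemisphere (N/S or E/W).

85.413°E

δ = d/R = 2517.2/6378 = 0.394669 rad
φ₂ = arcsin(sin φ₁ cos δ + cos φ₁ sin δ cos θ)
   = arcsin(-0.70838·0.92312 + 0.70583·0.38450·-0.15816) = -44.17425°
λ₂ = λ₁ + atan2(sin θ sin δ cos φ₁, cos δ − sin φ₁ sin φ₂) = 85.41264°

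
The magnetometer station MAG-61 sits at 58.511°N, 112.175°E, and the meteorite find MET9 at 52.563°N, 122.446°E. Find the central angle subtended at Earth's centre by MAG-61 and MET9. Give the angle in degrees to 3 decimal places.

Δφ = -5.9480°,  Δλ = 10.2710°
a = sin²(Δφ/2) + cos φ₁ cos φ₂ sin²(Δλ/2) = 0.005236
c = 2·arcsin(√a) = 0.144846 rad = 8.2990°

8.299°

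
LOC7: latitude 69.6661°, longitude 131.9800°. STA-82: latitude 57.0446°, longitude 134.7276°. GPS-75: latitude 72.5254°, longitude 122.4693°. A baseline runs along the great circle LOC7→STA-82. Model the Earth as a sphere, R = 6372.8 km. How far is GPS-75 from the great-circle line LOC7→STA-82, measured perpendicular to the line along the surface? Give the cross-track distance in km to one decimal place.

δ₁₃ = central angle LOC7→GPS-75 = 0.073218 rad  (haversine)
θ₁₃ = bearing LOC7→GPS-75 = 317.292°,  θ₁₂ = bearing LOC7→STA-82 = 173.176°
dₓₜ = R·arcsin(sin δ₁₃ · sin(θ₁₃ − θ₁₂)) = 6372.8·arcsin(0.07315·sin(144.116°)) = 273.338 km
|dₓₜ| = 273.338 km

273.3 km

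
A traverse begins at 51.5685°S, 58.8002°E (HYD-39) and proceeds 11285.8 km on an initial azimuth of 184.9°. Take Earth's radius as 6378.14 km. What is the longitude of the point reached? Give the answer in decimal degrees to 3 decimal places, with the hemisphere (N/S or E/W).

115.812°W

δ = d/R = 11285.8/6378.14 = 1.769450 rad
φ₂ = arcsin(sin φ₁ cos δ + cos φ₁ sin δ cos θ)
   = arcsin(-0.78335·-0.19735 + 0.62158·0.98033·-0.99635) = -26.90630°
λ₂ = λ₁ + atan2(sin θ sin δ cos φ₁, cos δ − sin φ₁ sin φ₂) = -115.81166°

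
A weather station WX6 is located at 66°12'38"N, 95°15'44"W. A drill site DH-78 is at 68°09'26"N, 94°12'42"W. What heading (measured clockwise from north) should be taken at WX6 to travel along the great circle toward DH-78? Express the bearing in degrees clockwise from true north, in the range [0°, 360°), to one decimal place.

11.3°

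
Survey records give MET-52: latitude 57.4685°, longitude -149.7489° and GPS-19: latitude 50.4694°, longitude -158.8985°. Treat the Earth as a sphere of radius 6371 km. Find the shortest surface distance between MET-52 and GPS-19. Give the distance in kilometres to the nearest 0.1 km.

Δφ = -6.9991°,  Δλ = -9.1496°
a = sin²(Δφ/2) + cos φ₁ cos φ₂ sin²(Δλ/2) = 0.005903
c = 2·arcsin(√a) = 0.153820 rad = 8.8132°
d = R·c = 6371 × 0.153820 = 980.0 km

980.0 km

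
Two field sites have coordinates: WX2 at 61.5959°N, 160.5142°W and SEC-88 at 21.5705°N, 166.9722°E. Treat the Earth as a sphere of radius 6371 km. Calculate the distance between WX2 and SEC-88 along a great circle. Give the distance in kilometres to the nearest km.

5099 km

Δφ = -40.0254°,  Δλ = -32.5136°
a = sin²(Δφ/2) + cos φ₁ cos φ₂ sin²(Δλ/2) = 0.151788
c = 2·arcsin(√a) = 0.800395 rad = 45.8592°
d = R·c = 6371 × 0.800395 = 5099.3 km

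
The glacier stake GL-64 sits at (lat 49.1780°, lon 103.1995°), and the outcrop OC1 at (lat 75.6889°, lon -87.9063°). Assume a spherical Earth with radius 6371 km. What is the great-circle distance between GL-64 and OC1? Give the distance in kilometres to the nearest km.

Δφ = 26.5109°,  Δλ = 168.8942°
a = sin²(Δφ/2) + cos φ₁ cos φ₂ sin²(Δλ/2) = 0.212651
c = 2·arcsin(√a) = 0.958561 rad = 54.9215°
d = R·c = 6371 × 0.958561 = 6107.0 km

6107 km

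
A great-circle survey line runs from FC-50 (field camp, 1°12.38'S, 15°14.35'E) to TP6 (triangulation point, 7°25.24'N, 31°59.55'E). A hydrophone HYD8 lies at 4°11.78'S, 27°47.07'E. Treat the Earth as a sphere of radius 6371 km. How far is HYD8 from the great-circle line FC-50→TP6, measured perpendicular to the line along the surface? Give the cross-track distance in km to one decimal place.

FC-50: φ = -1.20633°, λ = +15.23917°
TP6: φ = +7.42067°, λ = +31.99250°
HYD8: φ = -4.19633°, λ = +27.78450°
δ₁₃ = central angle FC-50→HYD8 = 0.224828 rad  (haversine)
θ₁₃ = bearing FC-50→HYD8 = 103.664°,  θ₁₂ = bearing FC-50→TP6 = 62.450°
dₓₜ = R·arcsin(sin δ₁₃ · sin(θ₁₃ − θ₁₂)) = 6371·arcsin(0.22294·sin(41.214°)) = 939.219 km
|dₓₜ| = 939.219 km

939.2 km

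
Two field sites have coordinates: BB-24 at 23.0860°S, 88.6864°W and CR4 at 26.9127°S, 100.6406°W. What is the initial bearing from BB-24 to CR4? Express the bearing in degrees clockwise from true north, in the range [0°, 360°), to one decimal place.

248.1°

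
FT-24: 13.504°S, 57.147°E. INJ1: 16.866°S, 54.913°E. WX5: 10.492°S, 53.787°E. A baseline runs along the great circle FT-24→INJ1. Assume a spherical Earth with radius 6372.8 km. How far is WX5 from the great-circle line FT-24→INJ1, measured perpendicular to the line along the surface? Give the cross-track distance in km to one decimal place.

488.6 km

δ₁₃ = central angle FT-24→WX5 = 0.077801 rad  (haversine)
θ₁₃ = bearing FT-24→WX5 = 312.143°,  θ₁₂ = bearing FT-24→INJ1 = 212.386°
dₓₜ = R·arcsin(sin δ₁₃ · sin(θ₁₃ − θ₁₂)) = 6372.8·arcsin(0.07772·sin(99.757°)) = 488.626 km
|dₓₜ| = 488.626 km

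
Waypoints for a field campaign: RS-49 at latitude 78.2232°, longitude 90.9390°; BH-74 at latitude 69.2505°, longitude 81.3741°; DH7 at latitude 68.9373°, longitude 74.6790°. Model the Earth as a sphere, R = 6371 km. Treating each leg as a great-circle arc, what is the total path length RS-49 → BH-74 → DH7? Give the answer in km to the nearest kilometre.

1306 km

RS-49→BH-74: c = 0.162922 rad, d = 1037.98 km
BH-74→DH7: c = 0.042032 rad, d = 267.79 km
Total = 1037.98 + 267.79 = 1305.76 km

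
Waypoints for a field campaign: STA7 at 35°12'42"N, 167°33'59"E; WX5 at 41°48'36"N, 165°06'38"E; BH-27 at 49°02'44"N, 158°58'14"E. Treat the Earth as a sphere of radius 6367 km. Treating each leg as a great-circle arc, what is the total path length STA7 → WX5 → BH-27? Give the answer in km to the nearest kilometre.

STA7: φ = +35.21167°, λ = +167.56639°
WX5: φ = +41.81000°, λ = +165.11056°
BH-27: φ = +49.04556°, λ = +158.97056°
STA7→WX5: c = 0.119932 rad, d = 763.61 km
WX5→BH-27: c = 0.146869 rad, d = 935.11 km
Total = 763.61 + 935.11 = 1698.72 km

1699 km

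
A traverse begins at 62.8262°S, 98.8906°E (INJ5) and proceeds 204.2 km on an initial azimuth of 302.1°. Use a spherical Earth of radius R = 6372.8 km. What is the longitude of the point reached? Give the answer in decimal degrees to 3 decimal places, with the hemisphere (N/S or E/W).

95.597°E

δ = d/R = 204.2/6372.8 = 0.032042 rad
φ₂ = arcsin(sin φ₁ cos δ + cos φ₁ sin δ cos θ)
   = arcsin(-0.88963·0.99949 + 0.45669·0.03204·0.53140) = -61.81095°
λ₂ = λ₁ + atan2(sin θ sin δ cos φ₁, cos δ − sin φ₁ sin φ₂) = 95.59704°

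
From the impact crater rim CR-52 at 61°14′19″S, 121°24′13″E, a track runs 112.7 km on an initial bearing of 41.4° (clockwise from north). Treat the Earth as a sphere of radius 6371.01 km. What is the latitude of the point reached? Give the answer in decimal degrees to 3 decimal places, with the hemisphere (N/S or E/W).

CR-52: φ = -61.23861°, λ = +121.40361°
δ = d/R = 112.7/6371.01 = 0.017690 rad
φ₂ = arcsin(sin φ₁ cos δ + cos φ₁ sin δ cos θ)
   = arcsin(-0.87663·0.99984 + 0.48116·0.01769·0.75011) = -60.47139°
λ₂ = λ₁ + atan2(sin θ sin δ cos φ₁, cos δ − sin φ₁ sin φ₂) = 122.76362°

60.471°S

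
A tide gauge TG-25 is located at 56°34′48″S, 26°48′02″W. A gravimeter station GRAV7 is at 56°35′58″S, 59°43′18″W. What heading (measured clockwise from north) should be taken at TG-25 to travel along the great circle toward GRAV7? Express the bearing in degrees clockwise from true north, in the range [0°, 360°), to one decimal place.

TG-25: φ = -56.58000°, λ = -26.80056°
GRAV7: φ = -56.59944°, λ = -59.72167°
Δλ = -32.9211°
y = sin Δλ · cos φ₂ = -0.299182
x = cos φ₁ sin φ₂ − sin φ₁ cos φ₂ cos Δλ = -0.074121
θ = atan2(y, x) = -103.9146° → 256.0854° (mod 360°)

256.1°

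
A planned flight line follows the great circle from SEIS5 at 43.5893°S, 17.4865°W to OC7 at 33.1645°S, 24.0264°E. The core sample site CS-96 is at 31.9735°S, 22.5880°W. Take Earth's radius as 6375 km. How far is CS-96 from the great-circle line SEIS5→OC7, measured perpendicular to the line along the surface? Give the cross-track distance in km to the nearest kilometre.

1306 km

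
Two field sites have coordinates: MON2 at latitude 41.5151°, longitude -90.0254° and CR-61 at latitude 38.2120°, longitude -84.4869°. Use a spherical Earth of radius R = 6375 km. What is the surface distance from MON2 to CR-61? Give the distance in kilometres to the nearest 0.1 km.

Δφ = -3.3031°,  Δλ = 5.5385°
a = sin²(Δφ/2) + cos φ₁ cos φ₂ sin²(Δλ/2) = 0.002204
c = 2·arcsin(√a) = 0.093927 rad = 5.3816°
d = R·c = 6375 × 0.093927 = 598.8 km

598.8 km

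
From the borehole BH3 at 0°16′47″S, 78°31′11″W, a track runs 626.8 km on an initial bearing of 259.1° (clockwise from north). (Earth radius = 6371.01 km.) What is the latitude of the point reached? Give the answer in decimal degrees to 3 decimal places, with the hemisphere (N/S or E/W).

BH3: φ = -0.27972°, λ = -78.51972°
δ = d/R = 626.8/6371.01 = 0.098383 rad
φ₂ = arcsin(sin φ₁ cos δ + cos φ₁ sin δ cos θ)
   = arcsin(-0.00488·0.99516 + 0.99999·0.09822·-0.18910) = -1.34268°
λ₂ = λ₁ + atan2(sin θ sin δ cos φ₁, cos δ − sin φ₁ sin φ₂) = -84.05617°

1.343°S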